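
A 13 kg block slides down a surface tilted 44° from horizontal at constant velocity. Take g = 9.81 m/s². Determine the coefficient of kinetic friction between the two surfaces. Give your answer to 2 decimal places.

At constant velocity the net force along the incline is zero: mg sin 44° = μ mg cos 44°.
So μ = tan 44° = 0.6947 / 0.7193 = 0.9658.

0.97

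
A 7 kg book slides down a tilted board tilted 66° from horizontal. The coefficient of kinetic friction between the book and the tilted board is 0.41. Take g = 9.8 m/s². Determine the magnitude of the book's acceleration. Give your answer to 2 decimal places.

7.32 m/s²

Resolving the weight along the incline: the component pulling the book down the slope is mg sin 66° = 7 × 9.8 × 0.9135 = 62.666 N, and the normal force is N = mg cos 66° = 7 × 9.8 × 0.4067 = 27.900 N.
Kinetic friction acts up the slope with magnitude f = μN = 0.41 × 27.900 = 11.439 N.
Net force along the incline is 62.666 − 11.439 = 51.227 N, so a = 51.227 / 7 = 7.3181 m/s².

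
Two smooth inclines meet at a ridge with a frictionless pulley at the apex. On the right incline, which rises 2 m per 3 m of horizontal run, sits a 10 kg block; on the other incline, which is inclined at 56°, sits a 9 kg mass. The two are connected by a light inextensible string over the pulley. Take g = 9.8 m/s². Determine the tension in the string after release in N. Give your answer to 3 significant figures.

64.2 N

Resolve each weight along its own incline: the 10 kg mass has component 10 × 9.8 × sin 33.69° = 54.361 N down its slope, and the 9 kg mass has 9 × 9.8 × sin 56° = 73.121 N down its slope.
The 9 kg side's 73.121 N exceeds the other side's 54.361 N, so that mass slides down and the 10 kg mass slides up. Taking that direction as positive, Newton's second law for the whole system gives 73.121 − 54.361 = (10 + 9) a, so a = 18.760 / 19 = 0.9874 m/s².
For the 10 kg mass (up-slope positive): T − 54.361 = 10 × 0.9874, so T = 64.235 N.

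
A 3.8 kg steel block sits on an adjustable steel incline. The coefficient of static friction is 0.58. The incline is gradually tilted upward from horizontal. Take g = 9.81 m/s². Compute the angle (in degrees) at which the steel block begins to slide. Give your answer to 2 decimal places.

At the threshold of sliding, static friction is at its maximum μ_s N and exactly balances the weight component along the incline: mg sin θ = μ_s mg cos θ.
Hence tan θ = μ_s = 0.58, so θ = arctan(0.58) = 30.1137°.

30.11°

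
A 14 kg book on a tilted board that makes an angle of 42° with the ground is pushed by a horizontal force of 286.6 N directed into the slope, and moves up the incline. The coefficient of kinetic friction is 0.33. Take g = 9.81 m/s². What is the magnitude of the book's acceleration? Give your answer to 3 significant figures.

The horizontal push has components F cos 42° = 286.6 × 0.7431 = 212.972 N up the incline and F sin 42° = 286.6 × 0.6691 = 191.764 N pressing into the surface.
The normal force is therefore N = mg cos 42° + F sin 42° = 102.057 + 191.764 = 293.821 N, and kinetic friction down the slope is μN = 0.33 × 293.821 = 96.961 N.
Along the incline: F cos 42° − mg sin 42° − μN = ma, so 212.972 − 91.894 − 96.961 = 14 a, giving a = 1.7226 m/s².

1.72 m/s²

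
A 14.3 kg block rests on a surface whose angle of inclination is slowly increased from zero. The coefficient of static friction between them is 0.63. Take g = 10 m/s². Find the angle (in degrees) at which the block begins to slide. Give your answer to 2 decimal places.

32.21°

At the threshold of sliding, static friction is at its maximum μ_s N and exactly balances the weight component along the incline: mg sin θ = μ_s mg cos θ.
Hence tan θ = μ_s = 0.63, so θ = arctan(0.63) = 32.2109°.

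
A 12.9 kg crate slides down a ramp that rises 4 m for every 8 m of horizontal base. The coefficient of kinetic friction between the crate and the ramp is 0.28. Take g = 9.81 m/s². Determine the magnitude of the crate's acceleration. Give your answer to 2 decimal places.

1.93 m/s²

Resolving the weight along the incline: the component pulling the crate down the slope is mg sin 26.57° = 12.9 × 9.81 × 0.4472 = 56.593 N, and the normal force is N = mg cos 26.57° = 12.9 × 9.81 × 0.8944 = 113.185 N.
Kinetic friction acts up the slope with magnitude f = μN = 0.28 × 113.185 = 31.692 N.
Net force along the incline is 56.593 − 31.692 = 24.901 N, so a = 24.901 / 12.9 = 1.9303 m/s².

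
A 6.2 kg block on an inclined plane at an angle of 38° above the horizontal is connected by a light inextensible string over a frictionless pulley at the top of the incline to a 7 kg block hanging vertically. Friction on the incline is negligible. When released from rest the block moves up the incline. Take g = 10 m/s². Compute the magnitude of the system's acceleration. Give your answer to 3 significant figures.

For the block on the incline: the weight component along the slope is m₁g sin 38° = 6.2 × 10 × 0.6157 = 38.173 N and the normal force is N = m₁g cos 38° = 48.857 N.
Newton's second law for the block (up-slope positive): T − 38.173 = 6.2 a. For the hanging block (downward positive): 7 × 10 − T = 7 a.
Adding the two equations eliminates T: 31.827 = 13.2 a, so a = 2.4111 m/s².

2.41 m/s²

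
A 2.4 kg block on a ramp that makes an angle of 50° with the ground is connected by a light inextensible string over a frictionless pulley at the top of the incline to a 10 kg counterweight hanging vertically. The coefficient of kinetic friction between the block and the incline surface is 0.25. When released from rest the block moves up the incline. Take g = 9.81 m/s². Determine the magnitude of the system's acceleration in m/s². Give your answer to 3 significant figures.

6.15 m/s²

For the block on the incline: the weight component along the slope is m₁g sin 50° = 2.4 × 9.81 × 0.7660 = 18.035 N and the normal force is N = m₁g cos 50° = 15.134 N.
Kinetic friction opposes the block's motion up the incline: f = μN = 0.25 × 15.134 = 3.784 N acting down the slope.
Newton's second law for the block (up-slope positive): T − 18.035 − 3.784 = 2.4 a. For the hanging counterweight (downward positive): 10 × 9.81 − T = 10 a.
Adding the two equations eliminates T: 76.281 = 12.4 a, so a = 6.1517 m/s².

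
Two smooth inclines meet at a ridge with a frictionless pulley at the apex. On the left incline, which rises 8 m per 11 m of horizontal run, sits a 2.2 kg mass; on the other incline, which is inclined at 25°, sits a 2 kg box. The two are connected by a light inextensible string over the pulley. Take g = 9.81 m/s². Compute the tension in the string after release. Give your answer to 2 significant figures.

Resolve each weight along its own incline: the 2.2 kg mass has component 2.2 × 9.81 × sin 36.03° = 12.694 N down its slope, and the 2 kg mass has 2 × 9.81 × sin 25° = 8.292 N down its slope.
The 2.2 kg side's 12.694 N exceeds the other side's 8.292 N, so that mass slides down and the 2 kg mass slides up. Taking that direction as positive, Newton's second law for the whole system gives 12.694 − 8.292 = (2.2 + 2) a, so a = 4.402 / 4.2 = 1.0481 m/s².
For the 2 kg mass (up-slope positive): T − 8.292 = 2 × 1.0481, so T = 10.388 N.

10 N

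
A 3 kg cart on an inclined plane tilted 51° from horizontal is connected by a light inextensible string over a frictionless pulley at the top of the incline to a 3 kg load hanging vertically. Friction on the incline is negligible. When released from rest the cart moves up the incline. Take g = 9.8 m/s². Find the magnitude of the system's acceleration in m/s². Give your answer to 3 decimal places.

For the cart on the incline: the weight component along the slope is m₁g sin 51° = 3 × 9.8 × 0.7771 = 22.847 N and the normal force is N = m₁g cos 51° = 18.502 N.
Newton's second law for the cart (up-slope positive): T − 22.847 = 3 a. For the hanging load (downward positive): 3 × 9.8 − T = 3 a.
Adding the two equations eliminates T: 6.553 = 6 a, so a = 1.0922 m/s².

1.092 m/s²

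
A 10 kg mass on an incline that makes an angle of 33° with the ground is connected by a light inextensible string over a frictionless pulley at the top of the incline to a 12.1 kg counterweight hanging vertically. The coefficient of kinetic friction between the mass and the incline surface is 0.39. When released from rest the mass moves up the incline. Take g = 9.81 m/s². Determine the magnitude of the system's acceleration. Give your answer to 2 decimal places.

1.50 m/s²

For the mass on the incline: the weight component along the slope is m₁g sin 33° = 10 × 9.81 × 0.5446 = 53.425 N and the normal force is N = m₁g cos 33° = 82.274 N.
Kinetic friction opposes the mass's motion up the incline: f = μN = 0.39 × 82.274 = 32.087 N acting down the slope.
Newton's second law for the mass (up-slope positive): T − 53.425 − 32.087 = 10 a. For the hanging counterweight (downward positive): 12.1 × 9.81 − T = 12.1 a.
Adding the two equations eliminates T: 33.189 = 22.1 a, so a = 1.5018 m/s².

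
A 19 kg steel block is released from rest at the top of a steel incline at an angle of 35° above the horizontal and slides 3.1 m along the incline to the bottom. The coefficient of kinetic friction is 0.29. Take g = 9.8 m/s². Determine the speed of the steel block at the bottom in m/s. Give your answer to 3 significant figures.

The weight component along the incline is mg sin 35° = 106.800 N and the normal force is N = mg cos 35° = 152.526 N.
Friction up the slope is f = μN = 0.29 × 152.526 = 44.233 N, so the net downslope force is 106.800 − 44.233 = 62.567 N and a = 62.567 / 19 = 3.2930 m/s².
Starting from rest over a distance of 3.1 m, v² = 2aL = 2 × 3.2930 × 3.1 = 20.4166, so v = 4.5185 m/s.

4.52 m/s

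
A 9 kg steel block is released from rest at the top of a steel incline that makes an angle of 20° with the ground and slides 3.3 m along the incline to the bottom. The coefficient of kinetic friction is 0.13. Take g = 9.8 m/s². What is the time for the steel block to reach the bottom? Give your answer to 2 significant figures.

1.8 s

The weight component along the incline is mg sin 20° = 30.166 N and the normal force is N = mg cos 20° = 82.881 N.
Friction up the slope is f = μN = 0.13 × 82.881 = 10.775 N, so the net downslope force is 30.166 − 10.775 = 19.391 N and a = 19.391 / 9 = 2.1546 m/s².
Starting from rest, L = ½at², so t = √(2L/a) = √(2 × 3.3 / 2.1546) = 1.7502 s.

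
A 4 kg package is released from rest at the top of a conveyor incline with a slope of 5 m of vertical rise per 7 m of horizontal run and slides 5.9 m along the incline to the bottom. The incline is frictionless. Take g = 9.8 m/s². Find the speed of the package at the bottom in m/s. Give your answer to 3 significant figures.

8.20 m/s

The weight component along the incline is mg sin 35.54° = 22.785 N and the normal force is N = mg cos 35.54° = 31.898 N.
With no friction, a = g sin 35.54° = 5.6961 m/s².
Starting from rest over a distance of 5.9 m, v² = 2aL = 2 × 5.6961 × 5.9 = 67.2140, so v = 8.1984 m/s.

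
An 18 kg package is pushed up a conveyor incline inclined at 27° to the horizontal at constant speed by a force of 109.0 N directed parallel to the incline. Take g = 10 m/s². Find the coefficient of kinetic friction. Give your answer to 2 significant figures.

At constant speed ΣF = 0 along the incline. The applied 109.0 N acts up the slope; the weight component mg sin 27° = 81.718 N and kinetic friction μN both act down the slope.
So 109.0 = 81.718 + μ × 160.381, giving μ = (109.0 − 81.718) / 160.381 = 0.1701.

0.17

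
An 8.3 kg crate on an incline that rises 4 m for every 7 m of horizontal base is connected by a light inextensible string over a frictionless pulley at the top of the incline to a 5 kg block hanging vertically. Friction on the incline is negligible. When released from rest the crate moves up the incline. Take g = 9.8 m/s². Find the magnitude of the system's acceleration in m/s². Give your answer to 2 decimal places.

For the crate on the incline: the weight component along the slope is m₁g sin 29.74° = 8.3 × 9.8 × 0.4961 = 40.353 N and the normal force is N = m₁g cos 29.74° = 70.623 N.
Newton's second law for the crate (up-slope positive): T − 40.353 = 8.3 a. For the hanging block (downward positive): 5 × 9.8 − T = 5 a.
Adding the two equations eliminates T: 8.647 = 13.3 a, so a = 0.6502 m/s².

0.65 m/s²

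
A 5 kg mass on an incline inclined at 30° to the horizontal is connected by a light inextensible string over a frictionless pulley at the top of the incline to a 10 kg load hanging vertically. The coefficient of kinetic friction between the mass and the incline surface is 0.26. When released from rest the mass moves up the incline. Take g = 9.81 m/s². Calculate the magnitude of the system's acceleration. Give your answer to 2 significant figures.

4.2 m/s²

For the mass on the incline: the weight component along the slope is m₁g sin 30° = 5 × 9.81 × 0.5000 = 24.525 N and the normal force is N = m₁g cos 30° = 42.479 N.
Kinetic friction opposes the mass's motion up the incline: f = μN = 0.26 × 42.479 = 11.045 N acting down the slope.
Newton's second law for the mass (up-slope positive): T − 24.525 − 11.045 = 5 a. For the hanging load (downward positive): 10 × 9.81 − T = 10 a.
Adding the two equations eliminates T: 62.530 = 15 a, so a = 4.1687 m/s².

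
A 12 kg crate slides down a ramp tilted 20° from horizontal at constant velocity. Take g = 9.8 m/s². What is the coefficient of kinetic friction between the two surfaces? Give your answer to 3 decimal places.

0.364

At constant velocity the net force along the incline is zero: mg sin 20° = μ mg cos 20°.
So μ = tan 20° = 0.3420 / 0.9397 = 0.3639.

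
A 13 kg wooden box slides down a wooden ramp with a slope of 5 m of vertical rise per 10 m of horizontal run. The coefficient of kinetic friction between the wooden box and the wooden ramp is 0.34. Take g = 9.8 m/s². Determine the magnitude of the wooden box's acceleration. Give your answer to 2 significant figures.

1.4 m/s²

Resolving the weight along the incline: the component pulling the wooden box down the slope is mg sin 26.57° = 13 × 9.8 × 0.4472 = 56.973 N, and the normal force is N = mg cos 26.57° = 13 × 9.8 × 0.8944 = 113.947 N.
Kinetic friction acts up the slope with magnitude f = μN = 0.34 × 113.947 = 38.742 N.
Net force along the incline is 56.973 − 38.742 = 18.231 N, so a = 18.231 / 13 = 1.4024 m/s².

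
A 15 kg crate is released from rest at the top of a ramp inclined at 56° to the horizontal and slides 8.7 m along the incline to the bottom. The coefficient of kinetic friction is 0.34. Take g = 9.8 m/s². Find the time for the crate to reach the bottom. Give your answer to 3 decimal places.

The weight component along the incline is mg sin 56° = 121.869 N and the normal force is N = mg cos 56° = 82.201 N.
Friction up the slope is f = μN = 0.34 × 82.201 = 27.948 N, so the net downslope force is 121.869 − 27.948 = 93.921 N and a = 93.921 / 15 = 6.2614 m/s².
Starting from rest, L = ½at², so t = √(2L/a) = √(2 × 8.7 / 6.2614) = 1.6670 s.

1.667 s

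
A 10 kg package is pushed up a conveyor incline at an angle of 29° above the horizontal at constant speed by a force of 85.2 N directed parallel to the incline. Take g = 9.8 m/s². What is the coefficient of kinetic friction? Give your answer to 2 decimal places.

0.44

At constant speed ΣF = 0 along the incline. The applied 85.2 N acts up the slope; the weight component mg sin 29° = 47.511 N and kinetic friction μN both act down the slope.
So 85.2 = 47.511 + μ × 85.713, giving μ = (85.2 − 47.511) / 85.713 = 0.4397.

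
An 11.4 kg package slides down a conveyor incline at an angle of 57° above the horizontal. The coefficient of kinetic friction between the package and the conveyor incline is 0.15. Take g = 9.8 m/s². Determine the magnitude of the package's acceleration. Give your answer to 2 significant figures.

7.4 m/s²

Resolving the weight along the incline: the component pulling the package down the slope is mg sin 57° = 11.4 × 9.8 × 0.8387 = 93.700 N, and the normal force is N = mg cos 57° = 11.4 × 9.8 × 0.5446 = 60.843 N.
Kinetic friction acts up the slope with magnitude f = μN = 0.15 × 60.843 = 9.126 N.
Net force along the incline is 93.700 − 9.126 = 84.574 N, so a = 84.574 / 11.4 = 7.4188 m/s².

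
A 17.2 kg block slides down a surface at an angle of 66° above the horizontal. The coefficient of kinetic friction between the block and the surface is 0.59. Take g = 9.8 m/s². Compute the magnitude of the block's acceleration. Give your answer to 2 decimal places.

Resolving the weight along the incline: the component pulling the block down the slope is mg sin 66° = 17.2 × 9.8 × 0.9135 = 153.980 N, and the normal force is N = mg cos 66° = 17.2 × 9.8 × 0.4067 = 68.553 N.
Kinetic friction acts up the slope with magnitude f = μN = 0.59 × 68.553 = 40.446 N.
Net force along the incline is 153.980 − 40.446 = 113.534 N, so a = 113.534 / 17.2 = 6.6008 m/s².

6.60 m/s²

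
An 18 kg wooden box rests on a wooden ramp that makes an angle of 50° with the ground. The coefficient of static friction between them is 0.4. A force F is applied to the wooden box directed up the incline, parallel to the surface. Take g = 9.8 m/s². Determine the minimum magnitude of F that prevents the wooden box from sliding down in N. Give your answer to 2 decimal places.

89.78 N

The normal force is N = mg cos 50° = 113.388 N. With F at its minimum the wooden box is on the verge of sliding down, so static friction is at its maximum μ_s N = 0.4 × 113.388 = 45.355 N and acts up the slope.
Equilibrium along the incline: F + μ_s N = mg sin 50°, so F = 135.130 − 45.355 = 89.775 N.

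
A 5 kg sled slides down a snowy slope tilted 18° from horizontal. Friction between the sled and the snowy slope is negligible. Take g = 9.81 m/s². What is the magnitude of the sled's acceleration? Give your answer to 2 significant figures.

3.0 m/s²

Resolving the weight along the incline: the component pulling the sled down the slope is mg sin 18° = 5 × 9.81 × 0.3090 = 15.156 N, and the normal force is N = mg cos 18° = 5 × 9.81 × 0.9511 = 46.651 N.
With no friction the net force along the incline is 15.156 N, so a = g sin 18° = 15.156 / 5 = 3.0312 m/s².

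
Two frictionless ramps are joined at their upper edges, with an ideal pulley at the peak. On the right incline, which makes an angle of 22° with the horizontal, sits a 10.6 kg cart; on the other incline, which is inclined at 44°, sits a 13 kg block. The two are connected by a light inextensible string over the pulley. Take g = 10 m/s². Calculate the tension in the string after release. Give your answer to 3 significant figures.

62.4 N

Resolve each weight along its own incline: the 10.6 kg mass has component 10.6 × 10 × sin 22° = 39.708 N down its slope, and the 13 kg mass has 13 × 10 × sin 44° = 90.306 N down its slope.
The 13 kg side's 90.306 N exceeds the other side's 39.708 N, so that mass slides down and the 10.6 kg mass slides up. Taking that direction as positive, Newton's second law for the whole system gives 90.306 − 39.708 = (10.6 + 13) a, so a = 50.598 / 23.6 = 2.1440 m/s².
For the 10.6 kg mass (up-slope positive): T − 39.708 = 10.6 × 2.1440, so T = 62.434 N.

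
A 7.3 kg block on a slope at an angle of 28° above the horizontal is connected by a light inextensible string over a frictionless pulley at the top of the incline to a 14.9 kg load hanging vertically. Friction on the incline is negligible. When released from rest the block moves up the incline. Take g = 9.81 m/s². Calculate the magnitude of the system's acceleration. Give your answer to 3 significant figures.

5.07 m/s²

For the block on the incline: the weight component along the slope is m₁g sin 28° = 7.3 × 9.81 × 0.4695 = 33.622 N and the normal force is N = m₁g cos 28° = 63.231 N.
Newton's second law for the block (up-slope positive): T − 33.622 = 7.3 a. For the hanging load (downward positive): 14.9 × 9.81 − T = 14.9 a.
Adding the two equations eliminates T: 112.547 = 22.2 a, so a = 5.0697 m/s².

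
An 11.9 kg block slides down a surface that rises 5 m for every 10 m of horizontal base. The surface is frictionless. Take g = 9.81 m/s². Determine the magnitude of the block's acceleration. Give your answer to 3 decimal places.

Resolving the weight along the incline: the component pulling the block down the slope is mg sin 26.57° = 11.9 × 9.81 × 0.4472 = 52.206 N, and the normal force is N = mg cos 26.57° = 11.9 × 9.81 × 0.8944 = 104.411 N.
With no friction the net force along the incline is 52.206 N, so a = g sin 26.57° = 52.206 / 11.9 = 4.3871 m/s².

4.387 m/s²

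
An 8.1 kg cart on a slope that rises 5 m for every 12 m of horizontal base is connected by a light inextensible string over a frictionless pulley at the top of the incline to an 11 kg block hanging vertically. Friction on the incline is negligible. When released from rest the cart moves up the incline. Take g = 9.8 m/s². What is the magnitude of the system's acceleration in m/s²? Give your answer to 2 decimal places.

For the cart on the incline: the weight component along the slope is m₁g sin 22.62° = 8.1 × 9.8 × 0.3846 = 30.530 N and the normal force is N = m₁g cos 22.62° = 73.274 N.
Newton's second law for the cart (up-slope positive): T − 30.530 = 8.1 a. For the hanging block (downward positive): 11 × 9.8 − T = 11 a.
Adding the two equations eliminates T: 77.270 = 19.1 a, so a = 4.0455 m/s².

4.05 m/s²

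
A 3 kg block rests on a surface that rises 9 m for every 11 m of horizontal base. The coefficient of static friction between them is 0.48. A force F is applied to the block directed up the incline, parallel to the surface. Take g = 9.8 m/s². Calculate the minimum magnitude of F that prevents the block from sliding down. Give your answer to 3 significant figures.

7.70 N

The normal force is N = mg cos 39.29° = 22.754 N. With F at its minimum the block is on the verge of sliding down, so static friction is at its maximum μ_s N = 0.48 × 22.754 = 10.922 N and acts up the slope.
Equilibrium along the incline: F + μ_s N = mg sin 39.29°, so F = 18.617 − 10.922 = 7.695 N.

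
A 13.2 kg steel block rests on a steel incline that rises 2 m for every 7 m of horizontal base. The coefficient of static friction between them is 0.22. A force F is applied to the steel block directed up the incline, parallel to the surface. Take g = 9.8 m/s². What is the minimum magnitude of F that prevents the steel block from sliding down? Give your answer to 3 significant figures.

8.17 N

The normal force is N = mg cos 15.95° = 124.383 N. With F at its minimum the steel block is on the verge of sliding down, so static friction is at its maximum μ_s N = 0.22 × 124.383 = 27.364 N and acts up the slope.
Equilibrium along the incline: F + μ_s N = mg sin 15.95°, so F = 35.538 − 27.364 = 8.174 N.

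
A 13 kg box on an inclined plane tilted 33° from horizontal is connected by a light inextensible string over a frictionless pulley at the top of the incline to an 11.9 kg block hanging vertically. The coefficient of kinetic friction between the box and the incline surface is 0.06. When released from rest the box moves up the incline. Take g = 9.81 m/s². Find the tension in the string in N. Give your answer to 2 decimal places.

97.21 N

For the box on the incline: the weight component along the slope is m₁g sin 33° = 13 × 9.81 × 0.5446 = 69.453 N and the normal force is N = m₁g cos 33° = 106.956 N.
Kinetic friction opposes the box's motion up the incline: f = μN = 0.06 × 106.956 = 6.417 N acting down the slope.
Newton's second law for the box (up-slope positive): T − 69.453 − 6.417 = 13 a. For the hanging block (downward positive): 11.9 × 9.81 − T = 11.9 a.
Adding the two equations eliminates T: 40.869 = 24.9 a, so a = 1.6413 m/s².
Then from the hanging block's equation, T = 11.9 × (9.81 − 1.6413) = 97.208 N.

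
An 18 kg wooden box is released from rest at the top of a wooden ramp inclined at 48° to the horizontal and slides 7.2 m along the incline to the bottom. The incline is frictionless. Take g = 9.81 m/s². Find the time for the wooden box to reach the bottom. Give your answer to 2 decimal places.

The weight component along the incline is mg sin 48° = 131.225 N and the normal force is N = mg cos 48° = 118.155 N.
With no friction, a = g sin 48° = 7.2903 m/s².
Starting from rest, L = ½at², so t = √(2L/a) = √(2 × 7.2 / 7.2903) = 1.4054 s.

1.41 s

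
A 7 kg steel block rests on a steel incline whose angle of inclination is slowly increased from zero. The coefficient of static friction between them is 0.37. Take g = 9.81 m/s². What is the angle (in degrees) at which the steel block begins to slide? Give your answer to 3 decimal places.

20.304°

At the threshold of sliding, static friction is at its maximum μ_s N and exactly balances the weight component along the incline: mg sin θ = μ_s mg cos θ.
Hence tan θ = μ_s = 0.37, so θ = arctan(0.37) = 20.3045°.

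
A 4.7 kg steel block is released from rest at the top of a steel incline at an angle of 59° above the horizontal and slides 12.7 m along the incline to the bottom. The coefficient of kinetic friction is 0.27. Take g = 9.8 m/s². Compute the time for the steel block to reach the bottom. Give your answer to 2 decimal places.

1.90 s

The weight component along the incline is mg sin 59° = 39.481 N and the normal force is N = mg cos 59° = 23.723 N.
Friction up the slope is f = μN = 0.27 × 23.723 = 6.405 N, so the net downslope force is 39.481 − 6.405 = 33.076 N and a = 33.076 / 4.7 = 7.0374 m/s².
Starting from rest, L = ½at², so t = √(2L/a) = √(2 × 12.7 / 7.0374) = 1.8998 s.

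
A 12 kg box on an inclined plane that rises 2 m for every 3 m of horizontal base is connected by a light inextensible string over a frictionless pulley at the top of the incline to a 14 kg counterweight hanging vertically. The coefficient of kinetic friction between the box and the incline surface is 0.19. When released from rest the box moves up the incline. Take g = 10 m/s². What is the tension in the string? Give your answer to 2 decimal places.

110.67 N

For the box on the incline: the weight component along the slope is m₁g sin 33.69° = 12 × 10 × 0.5547 = 66.564 N and the normal force is N = m₁g cos 33.69° = 99.846 N.
Kinetic friction opposes the box's motion up the incline: f = μN = 0.19 × 99.846 = 18.971 N acting down the slope.
Newton's second law for the box (up-slope positive): T − 66.564 − 18.971 = 12 a. For the hanging counterweight (downward positive): 14 × 10 − T = 14 a.
Adding the two equations eliminates T: 54.465 = 26 a, so a = 2.0948 m/s².
Then from the hanging counterweight's equation, T = 14 × (10 − 2.0948) = 110.673 N.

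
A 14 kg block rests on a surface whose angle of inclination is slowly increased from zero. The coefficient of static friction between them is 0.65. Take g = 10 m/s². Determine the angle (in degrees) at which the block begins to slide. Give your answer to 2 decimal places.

33.02°

At the threshold of sliding, static friction is at its maximum μ_s N and exactly balances the weight component along the incline: mg sin θ = μ_s mg cos θ.
Hence tan θ = μ_s = 0.65, so θ = arctan(0.65) = 33.0239°.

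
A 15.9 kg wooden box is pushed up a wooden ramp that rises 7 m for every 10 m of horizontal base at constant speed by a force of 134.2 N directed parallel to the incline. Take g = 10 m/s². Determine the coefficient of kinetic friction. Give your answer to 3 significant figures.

At constant speed ΣF = 0 along the incline. The applied 134.2 N acts up the slope; the weight component mg sin 34.99° = 91.181 N and kinetic friction μN both act down the slope.
So 134.2 = 91.181 + μ × 130.258, giving μ = (134.2 − 91.181) / 130.258 = 0.3303.

0.330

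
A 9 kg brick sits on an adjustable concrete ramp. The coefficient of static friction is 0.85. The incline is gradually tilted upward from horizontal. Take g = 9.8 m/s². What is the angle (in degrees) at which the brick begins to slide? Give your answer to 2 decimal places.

40.36°

At the threshold of sliding, static friction is at its maximum μ_s N and exactly balances the weight component along the incline: mg sin θ = μ_s mg cos θ.
Hence tan θ = μ_s = 0.85, so θ = arctan(0.85) = 40.3645°.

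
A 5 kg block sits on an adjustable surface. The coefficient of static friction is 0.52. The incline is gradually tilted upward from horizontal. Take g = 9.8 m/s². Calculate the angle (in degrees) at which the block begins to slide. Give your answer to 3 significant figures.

At the threshold of sliding, static friction is at its maximum μ_s N and exactly balances the weight component along the incline: mg sin θ = μ_s mg cos θ.
Hence tan θ = μ_s = 0.52, so θ = arctan(0.52) = 27.4744°.

27.5°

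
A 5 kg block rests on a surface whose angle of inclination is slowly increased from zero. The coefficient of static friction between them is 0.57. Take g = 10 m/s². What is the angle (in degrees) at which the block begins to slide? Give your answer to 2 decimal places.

29.68°

At the threshold of sliding, static friction is at its maximum μ_s N and exactly balances the weight component along the incline: mg sin θ = μ_s mg cos θ.
Hence tan θ = μ_s = 0.57, so θ = arctan(0.57) = 29.6831°.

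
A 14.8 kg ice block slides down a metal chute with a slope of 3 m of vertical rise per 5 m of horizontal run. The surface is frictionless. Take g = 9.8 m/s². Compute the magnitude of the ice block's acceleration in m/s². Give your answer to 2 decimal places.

5.04 m/s²

Resolving the weight along the incline: the component pulling the ice block down the slope is mg sin 30.96° = 14.8 × 9.8 × 0.5145 = 74.623 N, and the normal force is N = mg cos 30.96° = 14.8 × 9.8 × 0.8575 = 124.372 N.
With no friction the net force along the incline is 74.623 N, so a = g sin 30.96° = 74.623 / 14.8 = 5.0421 m/s².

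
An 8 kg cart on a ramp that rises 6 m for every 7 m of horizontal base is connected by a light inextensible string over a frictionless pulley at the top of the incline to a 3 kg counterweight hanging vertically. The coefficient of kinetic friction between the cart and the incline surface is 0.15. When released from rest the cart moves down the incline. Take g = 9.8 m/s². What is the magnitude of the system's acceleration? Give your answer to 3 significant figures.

1.15 m/s²

For the cart on the incline: the weight component along the slope is m₁g sin 40.60° = 8 × 9.8 × 0.6508 = 51.023 N and the normal force is N = m₁g cos 40.60° = 59.526 N.
Kinetic friction opposes the cart's motion down the incline: f = μN = 0.15 × 59.526 = 8.929 N acting up the slope.
Newton's second law for the cart (down-slope positive): 51.023 − 8.929 − T = 8 a. For the hanging counterweight (upward positive): T − 3 × 9.8 = 3 a.
Adding the two equations eliminates T: 12.694 = 11 a, so a = 1.1540 m/s².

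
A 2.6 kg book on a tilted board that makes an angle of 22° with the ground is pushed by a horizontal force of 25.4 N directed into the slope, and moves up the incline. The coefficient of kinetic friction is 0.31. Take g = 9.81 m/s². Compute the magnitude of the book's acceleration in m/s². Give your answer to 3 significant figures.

1.43 m/s²

The horizontal push has components F cos 22° = 25.4 × 0.9272 = 23.551 N up the incline and F sin 22° = 25.4 × 0.3746 = 9.515 N pressing into the surface.
The normal force is therefore N = mg cos 22° + F sin 22° = 23.649 + 9.515 = 33.164 N, and kinetic friction down the slope is μN = 0.31 × 33.164 = 10.281 N.
Along the incline: F cos 22° − mg sin 22° − μN = ma, so 23.551 − 9.555 − 10.281 = 2.6 a, giving a = 1.4288 m/s².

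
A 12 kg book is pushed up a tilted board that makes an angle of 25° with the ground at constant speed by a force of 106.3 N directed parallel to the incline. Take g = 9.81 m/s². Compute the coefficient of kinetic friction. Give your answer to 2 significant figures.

At constant speed ΣF = 0 along the incline. The applied 106.3 N acts up the slope; the weight component mg sin 25° = 49.751 N and kinetic friction μN both act down the slope.
So 106.3 = 49.751 + μ × 106.691, giving μ = (106.3 − 49.751) / 106.691 = 0.5300.

0.53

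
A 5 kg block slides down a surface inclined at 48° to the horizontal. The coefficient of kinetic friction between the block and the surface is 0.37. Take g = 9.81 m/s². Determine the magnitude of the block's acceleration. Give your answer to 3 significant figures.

Resolving the weight along the incline: the component pulling the block down the slope is mg sin 48° = 5 × 9.81 × 0.7431 = 36.449 N, and the normal force is N = mg cos 48° = 5 × 9.81 × 0.6691 = 32.819 N.
Kinetic friction acts up the slope with magnitude f = μN = 0.37 × 32.819 = 12.143 N.
Net force along the incline is 36.449 − 12.143 = 24.306 N, so a = 24.306 / 5 = 4.8612 m/s².

4.86 m/s²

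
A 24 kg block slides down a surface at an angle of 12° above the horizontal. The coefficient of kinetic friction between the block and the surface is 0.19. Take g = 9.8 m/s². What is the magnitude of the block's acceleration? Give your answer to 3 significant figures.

0.216 m/s²

Resolving the weight along the incline: the component pulling the block down the slope is mg sin 12° = 24 × 9.8 × 0.2079 = 48.898 N, and the normal force is N = mg cos 12° = 24 × 9.8 × 0.9781 = 230.049 N.
Kinetic friction acts up the slope with magnitude f = μN = 0.19 × 230.049 = 43.709 N.
Net force along the incline is 48.898 − 43.709 = 5.189 N, so a = 5.189 / 24 = 0.2162 m/s².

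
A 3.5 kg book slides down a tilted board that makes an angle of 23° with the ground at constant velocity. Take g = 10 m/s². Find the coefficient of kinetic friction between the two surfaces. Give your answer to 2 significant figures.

0.42

At constant velocity the net force along the incline is zero: mg sin 23° = μ mg cos 23°.
So μ = tan 23° = 0.3907 / 0.9205 = 0.4244.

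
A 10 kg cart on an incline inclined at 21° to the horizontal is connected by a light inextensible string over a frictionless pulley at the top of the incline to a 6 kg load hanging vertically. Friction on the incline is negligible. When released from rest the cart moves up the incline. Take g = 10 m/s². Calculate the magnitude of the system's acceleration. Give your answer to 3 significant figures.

For the cart on the incline: the weight component along the slope is m₁g sin 21° = 10 × 10 × 0.3584 = 35.840 N and the normal force is N = m₁g cos 21° = 93.358 N.
Newton's second law for the cart (up-slope positive): T − 35.840 = 10 a. For the hanging load (downward positive): 6 × 10 − T = 6 a.
Adding the two equations eliminates T: 24.160 = 16 a, so a = 1.5100 m/s².

1.51 m/s²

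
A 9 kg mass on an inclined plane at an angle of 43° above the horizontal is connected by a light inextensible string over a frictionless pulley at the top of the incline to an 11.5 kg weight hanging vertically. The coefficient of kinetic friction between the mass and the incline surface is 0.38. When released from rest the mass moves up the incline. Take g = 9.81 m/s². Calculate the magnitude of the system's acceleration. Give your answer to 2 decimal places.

1.37 m/s²

For the mass on the incline: the weight component along the slope is m₁g sin 43° = 9 × 9.81 × 0.6820 = 60.214 N and the normal force is N = m₁g cos 43° = 64.571 N.
Kinetic friction opposes the mass's motion up the incline: f = μN = 0.38 × 64.571 = 24.537 N acting down the slope.
Newton's second law for the mass (up-slope positive): T − 60.214 − 24.537 = 9 a. For the hanging weight (downward positive): 11.5 × 9.81 − T = 11.5 a.
Adding the two equations eliminates T: 28.064 = 20.5 a, so a = 1.3690 m/s².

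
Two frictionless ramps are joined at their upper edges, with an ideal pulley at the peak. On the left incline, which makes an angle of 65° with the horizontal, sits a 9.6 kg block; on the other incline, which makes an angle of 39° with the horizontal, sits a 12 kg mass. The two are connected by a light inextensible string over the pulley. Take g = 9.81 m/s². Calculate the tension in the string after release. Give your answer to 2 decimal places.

80.34 N

Resolve each weight along its own incline: the 9.6 kg mass has component 9.6 × 9.81 × sin 65° = 85.352 N down its slope, and the 12 kg mass has 12 × 9.81 × sin 39° = 74.084 N down its slope.
The 9.6 kg side's 85.352 N exceeds the other side's 74.084 N, so that mass slides down and the 12 kg mass slides up. Taking that direction as positive, Newton's second law for the whole system gives 85.352 − 74.084 = (9.6 + 12) a, so a = 11.268 / 21.6 = 0.5217 m/s².
For the 12 kg mass (up-slope positive): T − 74.084 = 12 × 0.5217, so T = 80.344 N.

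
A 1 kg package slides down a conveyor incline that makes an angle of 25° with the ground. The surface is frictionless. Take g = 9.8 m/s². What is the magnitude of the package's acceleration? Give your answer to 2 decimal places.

4.14 m/s²

Resolving the weight along the incline: the component pulling the package down the slope is mg sin 25° = 1 × 9.8 × 0.4226 = 4.141 N, and the normal force is N = mg cos 25° = 1 × 9.8 × 0.9063 = 8.882 N.
With no friction the net force along the incline is 4.141 N, so a = g sin 25° = 4.141 / 1 = 4.1410 m/s².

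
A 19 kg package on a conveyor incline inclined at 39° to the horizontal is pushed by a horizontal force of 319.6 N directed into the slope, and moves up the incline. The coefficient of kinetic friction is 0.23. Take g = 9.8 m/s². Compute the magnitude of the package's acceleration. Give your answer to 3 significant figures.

The horizontal push has components F cos 39° = 319.6 × 0.7771 = 248.361 N up the incline and F sin 39° = 319.6 × 0.6293 = 201.124 N pressing into the surface.
The normal force is therefore N = mg cos 39° + F sin 39° = 144.696 + 201.124 = 345.820 N, and kinetic friction down the slope is μN = 0.23 × 345.820 = 79.539 N.
Along the incline: F cos 39° − mg sin 39° − μN = ma, so 248.361 − 117.176 − 79.539 = 19 a, giving a = 2.7182 m/s².

2.72 m/s²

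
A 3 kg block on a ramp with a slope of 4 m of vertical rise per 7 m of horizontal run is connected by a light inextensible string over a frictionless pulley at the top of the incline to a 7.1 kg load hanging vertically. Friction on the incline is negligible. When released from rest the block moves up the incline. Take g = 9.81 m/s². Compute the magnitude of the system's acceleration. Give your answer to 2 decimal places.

5.45 m/s²

For the block on the incline: the weight component along the slope is m₁g sin 29.74° = 3 × 9.81 × 0.4961 = 14.600 N and the normal force is N = m₁g cos 29.74° = 25.552 N.
Newton's second law for the block (up-slope positive): T − 14.600 = 3 a. For the hanging load (downward positive): 7.1 × 9.81 − T = 7.1 a.
Adding the two equations eliminates T: 55.051 = 10.1 a, so a = 5.4506 m/s².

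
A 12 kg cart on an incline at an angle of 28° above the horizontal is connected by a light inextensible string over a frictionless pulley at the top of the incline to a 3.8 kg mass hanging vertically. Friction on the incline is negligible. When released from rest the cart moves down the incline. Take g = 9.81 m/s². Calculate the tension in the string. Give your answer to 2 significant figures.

42 N

For the cart on the incline: the weight component along the slope is m₁g sin 28° = 12 × 9.81 × 0.4695 = 55.270 N and the normal force is N = m₁g cos 28° = 103.941 N.
Newton's second law for the cart (down-slope positive): 55.270 − T = 12 a. For the hanging mass (upward positive): T − 3.8 × 9.81 = 3.8 a.
Adding the two equations eliminates T: 17.992 = 15.8 a, so a = 1.1387 m/s².
Then from the hanging mass's equation, T = 3.8 × (9.81 + 1.1387) = 41.605 N.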